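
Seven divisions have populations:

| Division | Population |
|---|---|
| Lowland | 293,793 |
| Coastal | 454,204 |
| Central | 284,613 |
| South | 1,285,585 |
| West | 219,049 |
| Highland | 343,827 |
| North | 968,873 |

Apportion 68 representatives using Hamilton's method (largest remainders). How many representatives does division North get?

17

The standard divisor is 3849944/68 ≈ 56616.824.
Standard quotas: Lowland 5.1891, Coastal 8.0224, Central 5.0270, South 22.7068, West 3.8690, Highland 6.0729, North 17.1128.
Lower quotas: Lowland 5, Coastal 8, Central 5, South 22, West 3, Highland 6, North 17 (sum 66, leaving 2 seats).
Remainders in descending order: West 0.8690, South 0.7068, Lowland 0.1891, North 0.1128, Highland 0.0729, Central 0.0270, Coastal 0.0224.
The surplus seats go to West, South.
North receives 17.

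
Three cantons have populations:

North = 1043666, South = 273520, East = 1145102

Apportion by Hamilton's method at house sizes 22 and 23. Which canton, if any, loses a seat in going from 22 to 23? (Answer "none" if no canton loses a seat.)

At 22 seats: North 9, South 3, East 10.
At 23 seats: North 10, South 2, East 11.
South drops from 3 to 2.

South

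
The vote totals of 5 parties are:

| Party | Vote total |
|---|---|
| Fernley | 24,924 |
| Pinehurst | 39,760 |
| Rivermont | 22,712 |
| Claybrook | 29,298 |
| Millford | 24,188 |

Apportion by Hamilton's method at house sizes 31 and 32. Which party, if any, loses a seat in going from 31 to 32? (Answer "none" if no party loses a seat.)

At 31 seats: Fernley 6, Pinehurst 9, Rivermont 5, Claybrook 6, Millford 5.
At 32 seats: Fernley 6, Pinehurst 9, Rivermont 5, Claybrook 7, Millford 5.
No party's allocation decreased.

none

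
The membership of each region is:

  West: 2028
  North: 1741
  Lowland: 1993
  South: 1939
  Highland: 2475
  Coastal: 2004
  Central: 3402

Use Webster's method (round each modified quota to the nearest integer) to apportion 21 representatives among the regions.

Standard divisor 15582/21 ≈ 742; standard quotas: West 2.733, North 2.346, Lowland 2.686, South 2.613, Highland 3.336, Coastal 2.701, Central 4.585.
Rounding to the nearest integer gives 3, 2, 3, 3, 3, 3, 5 = 22 seats, so the divisor must be adjusted.
With modified divisor 766: modified quotas West 2.648, North 2.273, Lowland 2.602, South 2.531, Highland 3.231, Coastal 2.616, Central 4.441.
Rounding to the nearest integer: West 3, North 2, Lowland 3, South 3, Highland 3, Coastal 3, Central 4 (total 21).

West 3, North 2, Lowland 3, South 3, Highland 3, Coastal 3, Central 4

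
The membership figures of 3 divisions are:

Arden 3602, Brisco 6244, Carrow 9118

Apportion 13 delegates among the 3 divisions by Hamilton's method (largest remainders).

Arden: 3; Brisco: 4; Carrow: 6

The standard divisor is 18964/13 ≈ 1458.769.
Standard quotas: Arden 2.4692, Brisco 4.2803, Carrow 6.2505.
Lower quotas: Arden 2, Brisco 4, Carrow 6 (sum 12, leaving 1 seat).
Remainders in descending order: Arden 0.4692, Brisco 0.2803, Carrow 0.2505.
Largest remainder: Arden receives the extra seat.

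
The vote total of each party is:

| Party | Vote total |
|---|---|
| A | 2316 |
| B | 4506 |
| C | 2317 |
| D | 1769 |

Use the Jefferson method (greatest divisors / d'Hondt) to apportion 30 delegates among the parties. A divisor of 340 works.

A=6; B=13; C=6; D=5

With modified divisor 340: modified quotas A 6.812, B 13.253, C 6.815, D 5.203.
Rounding down: A 6, B 13, C 6, D 5 (total 30).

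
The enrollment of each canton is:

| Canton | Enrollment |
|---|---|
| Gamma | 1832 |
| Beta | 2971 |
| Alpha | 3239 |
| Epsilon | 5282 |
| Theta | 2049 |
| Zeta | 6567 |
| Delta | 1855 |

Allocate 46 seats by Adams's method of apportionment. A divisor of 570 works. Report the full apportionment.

Gamma 4, Beta 6, Alpha 6, Epsilon 10, Theta 4, Zeta 12, Delta 4

With modified divisor 570: modified quotas Gamma 3.214, Beta 5.212, Alpha 5.682, Epsilon 9.267, Theta 3.595, Zeta 11.521, Delta 3.254.
Rounding up: Gamma 4, Beta 6, Alpha 6, Epsilon 10, Theta 4, Zeta 12, Delta 4 (total 46).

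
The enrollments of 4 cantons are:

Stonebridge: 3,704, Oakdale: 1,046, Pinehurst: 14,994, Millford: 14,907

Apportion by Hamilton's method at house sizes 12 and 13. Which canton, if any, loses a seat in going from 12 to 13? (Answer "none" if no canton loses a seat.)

At 12 seats: Stonebridge 1, Oakdale 1, Pinehurst 5, Millford 5.
At 13 seats: Stonebridge 1, Oakdale 0, Pinehurst 6, Millford 6.
Oakdale drops from 1 to 0.

Oakdale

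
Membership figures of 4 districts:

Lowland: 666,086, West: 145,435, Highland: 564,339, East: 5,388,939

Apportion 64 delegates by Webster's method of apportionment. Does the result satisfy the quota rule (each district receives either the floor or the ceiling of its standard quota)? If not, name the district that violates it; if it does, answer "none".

Standard quotas: Lowland 6.302, West 1.376, Highland 5.339, East 50.983.
Webster allocation: Lowland 6, West 1, Highland 5, East 52.
East has quota 50.983 (lower 50, upper 51) but receives 52 — outside the quota interval.

East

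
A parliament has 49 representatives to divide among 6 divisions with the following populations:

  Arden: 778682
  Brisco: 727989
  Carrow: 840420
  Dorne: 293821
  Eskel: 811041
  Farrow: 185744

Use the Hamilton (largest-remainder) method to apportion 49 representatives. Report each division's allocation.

Arden 10, Brisco 10, Carrow 11, Dorne 4, Eskel 11, Farrow 3

Standard divisor: 3637697 ÷ 49 ≈ 74238.714.
Standard quotas: Arden 10.4889, Brisco 9.8061, Carrow 11.3205, Dorne 3.9578, Eskel 10.9248, Farrow 2.5020.
Lower quotas: Arden 10, Brisco 9, Carrow 11, Dorne 3, Eskel 10, Farrow 2 (sum 45, leaving 4 seats).
Remainders in descending order: Dorne 0.9578, Eskel 0.9248, Brisco 0.8061, Farrow 0.5020, Arden 0.4889, Carrow 0.3205.
The surplus seats go to Dorne, Eskel, Brisco, Farrow.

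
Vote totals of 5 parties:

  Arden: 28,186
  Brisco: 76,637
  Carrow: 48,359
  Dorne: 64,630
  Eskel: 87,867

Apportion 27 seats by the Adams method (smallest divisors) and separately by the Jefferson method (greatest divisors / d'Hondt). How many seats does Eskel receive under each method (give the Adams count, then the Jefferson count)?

Adams: Arden 3, Brisco 7, Carrow 4, Dorne 6, Eskel 7.
Jefferson: Arden 2, Brisco 7, Carrow 4, Dorne 6, Eskel 8.
Eskel gets 7 under Adams and 8 under Jefferson.

7 and 8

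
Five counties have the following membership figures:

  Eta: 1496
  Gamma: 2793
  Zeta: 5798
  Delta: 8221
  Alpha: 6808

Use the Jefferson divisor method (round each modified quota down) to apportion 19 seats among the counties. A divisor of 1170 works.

With modified divisor 1170: modified quotas Eta 1.279, Gamma 2.387, Zeta 4.956, Delta 7.026, Alpha 5.819.
Rounding down: Eta 1, Gamma 2, Zeta 4, Delta 7, Alpha 5 (total 19).

Eta: 1, Gamma: 2, Zeta: 4, Delta: 7, Alpha: 5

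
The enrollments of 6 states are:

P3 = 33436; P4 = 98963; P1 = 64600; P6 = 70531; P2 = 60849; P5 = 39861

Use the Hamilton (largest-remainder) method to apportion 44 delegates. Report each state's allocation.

P3 4, P4 12, P1 8, P6 8, P2 7, P5 5

Standard divisor: 368240 ÷ 44 ≈ 8369.091.
Standard quotas: P3 3.9952, P4 11.8248, P1 7.7189, P6 8.4276, P2 7.2707, P5 4.7629.
Lower quotas: P3 3, P4 11, P1 7, P6 8, P2 7, P5 4 (sum 40, leaving 4 seats).
Remainders in descending order: P3 0.9952, P4 0.8248, P5 0.7629, P1 0.7189, P6 0.4276, P2 0.2707.
The surplus seats go to P3, P4, P5, P1.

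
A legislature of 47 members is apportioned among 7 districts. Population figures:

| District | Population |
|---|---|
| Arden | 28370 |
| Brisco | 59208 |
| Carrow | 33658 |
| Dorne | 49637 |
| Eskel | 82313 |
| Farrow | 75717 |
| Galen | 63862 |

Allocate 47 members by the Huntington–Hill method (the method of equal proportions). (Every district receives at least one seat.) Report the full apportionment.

With divisor 8362: modified quotas Arden 3.393, Brisco 7.081, Carrow 4.025, Dorne 5.936, Eskel 9.844, Farrow 9.055, Galen 7.637.
Geometric-mean thresholds: Arden √(3·4)=3.464, Brisco √(7·8)=7.483, Carrow √(4·5)=4.472, Dorne √(5·6)=5.477, Eskel √(9·10)=9.487, Farrow √(9·10)=9.487, Galen √(7·8)=7.483.
Each quota rounded against its threshold gives Arden 3, Brisco 7, Carrow 4, Dorne 6, Eskel 10, Farrow 9, Galen 8 (total 47).

Arden: 3; Brisco: 7; Carrow: 4; Dorne: 6; Eskel: 10; Farrow: 9; Galen: 8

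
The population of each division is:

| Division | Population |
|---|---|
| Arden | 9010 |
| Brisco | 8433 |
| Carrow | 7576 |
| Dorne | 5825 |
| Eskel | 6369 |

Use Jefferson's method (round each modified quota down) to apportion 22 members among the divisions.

Arden 5; Brisco 5; Carrow 5; Dorne 3; Eskel 4

Standard divisor 37213/22 ≈ 1691.5; standard quotas: Arden 5.327, Brisco 4.986, Carrow 4.479, Dorne 3.444, Eskel 3.765.
Rounding down gives 5, 4, 4, 3, 3 = 19 seats, so the divisor must be adjusted.
With modified divisor 1508: modified quotas Arden 5.975, Brisco 5.592, Carrow 5.024, Dorne 3.863, Eskel 4.223.
Rounding down: Arden 5, Brisco 5, Carrow 5, Dorne 3, Eskel 4 (total 22).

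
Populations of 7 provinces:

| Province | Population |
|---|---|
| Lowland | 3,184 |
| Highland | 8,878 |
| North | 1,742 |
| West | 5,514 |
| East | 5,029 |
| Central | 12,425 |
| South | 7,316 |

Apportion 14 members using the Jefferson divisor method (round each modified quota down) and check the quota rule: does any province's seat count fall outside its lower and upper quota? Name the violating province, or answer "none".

none

Standard quotas: Lowland 1.011, Highland 2.819, North 0.553, West 1.751, East 1.597, Central 3.946, South 2.323.
Jefferson allocation: Lowland 1, Highland 3, North 0, West 2, East 2, Central 4, South 2.
Every allocation lies between the lower and upper quota.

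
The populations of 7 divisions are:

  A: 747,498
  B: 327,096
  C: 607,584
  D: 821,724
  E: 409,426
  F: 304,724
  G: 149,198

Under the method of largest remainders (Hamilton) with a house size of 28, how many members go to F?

The standard divisor is 3367250/28 ≈ 120258.929.
Standard quotas: A 6.2157, B 2.7199, C 5.0523, D 6.8330, E 3.4045, F 2.5339, G 1.2406.
Lower quotas: A 6, B 2, C 5, D 6, E 3, F 2, G 1 (sum 25, leaving 3 seats).
Remainders in descending order: D 0.8330, B 0.7199, F 0.5339, E 0.4045, G 0.2406, A 0.2157, C 0.0523.
The surplus seats go to D, B, F.
F receives 3.

3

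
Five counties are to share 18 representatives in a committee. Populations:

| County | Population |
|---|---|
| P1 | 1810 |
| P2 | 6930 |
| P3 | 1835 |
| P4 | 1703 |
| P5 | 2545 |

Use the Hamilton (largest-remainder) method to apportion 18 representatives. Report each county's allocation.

Standard divisor: 14823 ÷ 18 ≈ 823.5.
Standard quotas: P1 2.1979, P2 8.4153, P3 2.2283, P4 2.0680, P5 3.0905.
Lower quotas: P1 2, P2 8, P3 2, P4 2, P5 3 (sum 17, leaving 1 seat).
Remainders in descending order: P2 0.4153, P3 0.2283, P1 0.1979, P5 0.0905, P4 0.0680.
Largest remainder: P2 receives the extra seat.

P1=2; P2=9; P3=2; P4=2; P5=3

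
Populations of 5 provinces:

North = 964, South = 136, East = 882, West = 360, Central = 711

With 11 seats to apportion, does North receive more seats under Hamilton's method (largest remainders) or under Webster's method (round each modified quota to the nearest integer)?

Hamilton: North 3, South 1, East 3, West 1, Central 3.
Webster: North 4, South 0, East 3, West 1, Central 3.
North gets 3 under Hamilton and 4 under Webster.

Webster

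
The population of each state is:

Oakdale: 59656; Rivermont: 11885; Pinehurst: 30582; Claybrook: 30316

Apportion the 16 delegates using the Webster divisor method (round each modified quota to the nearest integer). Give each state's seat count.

Oakdale 7; Rivermont 1; Pinehurst 4; Claybrook 4

Standard divisor 132439/16 ≈ 8277.438; standard quotas: Oakdale 7.207, Rivermont 1.436, Pinehurst 3.695, Claybrook 3.662.
Rounding to the nearest integer gives Oakdale 7, Rivermont 1, Pinehurst 4, Claybrook 4 — total 16, matching the house size, so no adjustment is needed.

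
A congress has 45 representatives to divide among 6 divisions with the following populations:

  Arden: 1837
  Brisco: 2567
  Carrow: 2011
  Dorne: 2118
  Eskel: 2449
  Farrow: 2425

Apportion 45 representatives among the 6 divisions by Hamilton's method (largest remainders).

Arden 6, Brisco 9, Carrow 7, Dorne 7, Eskel 8, Farrow 8

Total 13407; standard divisor 13407/45 ≈ 297.933.
Standard quotas: Arden 6.166, Brisco 8.616, Carrow 6.750, Dorne 7.109, Eskel 8.220, Farrow 8.139.
Lower quotas: Arden 6, Brisco 8, Carrow 6, Dorne 7, Eskel 8, Farrow 8 (sum 43, leaving 2 seats).
Remainders in descending order: Carrow 0.750, Brisco 0.616, Eskel 0.220, Arden 0.166, Farrow 0.139, Dorne 0.109.
The surplus seats go to Carrow, Brisco.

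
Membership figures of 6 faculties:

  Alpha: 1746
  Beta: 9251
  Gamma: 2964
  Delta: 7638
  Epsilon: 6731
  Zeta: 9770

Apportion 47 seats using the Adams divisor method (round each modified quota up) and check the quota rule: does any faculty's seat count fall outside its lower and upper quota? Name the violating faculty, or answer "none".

Standard quotas: Alpha 2.154, Beta 11.412, Gamma 3.656, Delta 9.422, Epsilon 8.303, Zeta 12.052.
Adams allocation: Alpha 3, Beta 11, Gamma 4, Delta 9, Epsilon 8, Zeta 12.
Every allocation lies between the lower and upper quota.

none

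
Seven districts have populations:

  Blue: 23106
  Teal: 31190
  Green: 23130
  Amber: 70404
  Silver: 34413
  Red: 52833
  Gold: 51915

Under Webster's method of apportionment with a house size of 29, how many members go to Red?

Standard divisor 286991/29 ≈ 9896.241; standard quotas: Blue 2.335, Teal 3.152, Green 2.337, Amber 7.114, Silver 3.477, Red 5.339, Gold 5.246.
Rounding to the nearest integer gives 2, 3, 2, 7, 3, 5, 5 = 27 seats, so the divisor must be adjusted.
With modified divisor 9500: modified quotas Blue 2.432, Teal 3.283, Green 2.435, Amber 7.411, Silver 3.622, Red 5.561, Gold 5.465.
Rounding to the nearest integer: Blue 2, Teal 3, Green 2, Amber 7, Silver 4, Red 6, Gold 5 (total 29).
Red receives 6.

6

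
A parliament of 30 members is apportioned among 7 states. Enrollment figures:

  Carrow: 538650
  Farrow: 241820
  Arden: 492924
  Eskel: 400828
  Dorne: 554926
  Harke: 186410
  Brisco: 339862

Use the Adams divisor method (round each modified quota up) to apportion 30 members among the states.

Carrow=6, Farrow=3, Arden=5, Eskel=4, Dorne=6, Harke=2, Brisco=4

Standard divisor 2755420/30 ≈ 91847.333; standard quotas: Carrow 5.865, Farrow 2.633, Arden 5.367, Eskel 4.364, Dorne 6.042, Harke 2.030, Brisco 3.700.
Rounding up gives 6, 3, 6, 5, 7, 3, 4 = 34 seats, so the divisor must be adjusted.
With modified divisor 104000: modified quotas Carrow 5.179, Farrow 2.325, Arden 4.740, Eskel 3.854, Dorne 5.336, Harke 1.792, Brisco 3.268.
Rounding up: Carrow 6, Farrow 3, Arden 5, Eskel 4, Dorne 6, Harke 2, Brisco 4 (total 30).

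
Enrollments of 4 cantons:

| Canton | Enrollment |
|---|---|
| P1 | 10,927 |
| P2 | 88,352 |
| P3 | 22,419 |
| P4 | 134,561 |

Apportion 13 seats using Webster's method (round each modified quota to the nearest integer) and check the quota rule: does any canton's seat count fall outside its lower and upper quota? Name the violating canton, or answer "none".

none

Standard quotas: P1 0.554, P2 4.482, P3 1.137, P4 6.826.
Webster allocation: P1 1, P2 4, P3 1, P4 7.
Every allocation lies between the lower and upper quota.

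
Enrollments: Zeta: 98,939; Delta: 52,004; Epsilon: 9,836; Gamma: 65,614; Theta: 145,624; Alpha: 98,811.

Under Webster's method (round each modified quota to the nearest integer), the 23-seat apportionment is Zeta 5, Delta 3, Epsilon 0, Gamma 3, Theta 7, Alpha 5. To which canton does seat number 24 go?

Epsilon

Priority for the next seat is population ÷ (current seats + 0.5).
Priorities: Zeta 17988.909, Delta 14858.286, Epsilon 19672.000, Gamma 18746.857, Theta 19416.533, Alpha 17965.636.
Highest priority: Epsilon.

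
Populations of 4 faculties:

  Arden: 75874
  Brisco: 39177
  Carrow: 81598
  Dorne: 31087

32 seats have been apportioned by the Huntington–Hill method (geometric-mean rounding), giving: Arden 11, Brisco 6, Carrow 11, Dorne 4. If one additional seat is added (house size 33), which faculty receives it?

Carrow

Priority for the next seat is population ÷ (√(s·(s+1))).
Priorities: Arden 6603.984, Brisco 6045.142, Carrow 7102.194, Dorne 6951.265.
Highest priority: Carrow.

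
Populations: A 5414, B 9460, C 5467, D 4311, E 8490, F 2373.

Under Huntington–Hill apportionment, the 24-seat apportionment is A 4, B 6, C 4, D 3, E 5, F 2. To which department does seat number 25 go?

Priority for the next seat is population ÷ (√(s·(s+1))).
Priorities: A 1210.607, B 1459.710, C 1222.458, D 1244.479, E 1550.055, F 968.773.
Highest priority: E.

E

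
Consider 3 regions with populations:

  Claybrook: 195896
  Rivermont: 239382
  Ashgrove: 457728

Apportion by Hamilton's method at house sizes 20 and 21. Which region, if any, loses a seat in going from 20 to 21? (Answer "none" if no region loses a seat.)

Claybrook

At 20 seats: Claybrook 5, Rivermont 5, Ashgrove 10.
At 21 seats: Claybrook 4, Rivermont 6, Ashgrove 11.
Claybrook drops from 5 to 4.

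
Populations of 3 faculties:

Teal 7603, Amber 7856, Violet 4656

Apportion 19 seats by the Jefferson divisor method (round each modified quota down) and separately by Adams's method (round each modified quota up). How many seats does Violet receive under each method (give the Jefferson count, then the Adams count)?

Jefferson: Teal 7, Amber 8, Violet 4.
Adams: Teal 7, Amber 7, Violet 5.
Violet gets 4 under Jefferson and 5 under Adams.

4 and 5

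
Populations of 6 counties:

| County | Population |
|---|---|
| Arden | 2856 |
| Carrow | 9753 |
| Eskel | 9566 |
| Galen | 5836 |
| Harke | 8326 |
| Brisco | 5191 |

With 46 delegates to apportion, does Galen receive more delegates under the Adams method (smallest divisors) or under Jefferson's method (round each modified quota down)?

Adams: Arden 3, Carrow 11, Eskel 10, Galen 7, Harke 9, Brisco 6.
Jefferson: Arden 3, Carrow 11, Eskel 11, Galen 6, Harke 9, Brisco 6.
Galen gets 7 under Adams and 6 under Jefferson.

Adams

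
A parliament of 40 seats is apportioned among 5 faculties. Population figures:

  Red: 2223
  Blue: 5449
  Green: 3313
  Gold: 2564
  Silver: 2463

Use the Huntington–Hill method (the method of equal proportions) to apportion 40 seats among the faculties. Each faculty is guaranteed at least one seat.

Red 6; Blue 14; Green 8; Gold 6; Silver 6

With divisor 400: modified quotas Red 5.558, Blue 13.623, Green 8.283, Gold 6.410, Silver 6.157.
Geometric-mean thresholds: Red √(5·6)=5.477, Blue √(13·14)=13.491, Green √(8·9)=8.485, Gold √(6·7)=6.481, Silver √(6·7)=6.481.
Each quota rounded against its threshold gives Red 6, Blue 14, Green 8, Gold 6, Silver 6 (total 40).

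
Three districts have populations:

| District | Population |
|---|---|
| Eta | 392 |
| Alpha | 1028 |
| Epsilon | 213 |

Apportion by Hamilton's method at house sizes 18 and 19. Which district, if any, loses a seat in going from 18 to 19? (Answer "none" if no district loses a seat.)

At 18 seats: Eta 4, Alpha 11, Epsilon 3.
At 19 seats: Eta 5, Alpha 12, Epsilon 2.
Epsilon drops from 3 to 2.

Epsilon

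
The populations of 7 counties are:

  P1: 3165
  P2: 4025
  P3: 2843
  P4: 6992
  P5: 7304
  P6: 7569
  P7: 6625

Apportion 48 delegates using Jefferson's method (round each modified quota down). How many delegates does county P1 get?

Standard divisor 38523/48 ≈ 802.562; standard quotas: P1 3.944, P2 5.015, P3 3.542, P4 8.712, P5 9.101, P6 9.431, P7 8.255.
Rounding down gives 3, 5, 3, 8, 9, 9, 8 = 45 seats, so the divisor must be adjusted.
With modified divisor 750: modified quotas P1 4.220, P2 5.367, P3 3.791, P4 9.323, P5 9.739, P6 10.092, P7 8.833.
Rounding down: P1 4, P2 5, P3 3, P4 9, P5 9, P6 10, P7 8 (total 48).
P1 receives 4.

4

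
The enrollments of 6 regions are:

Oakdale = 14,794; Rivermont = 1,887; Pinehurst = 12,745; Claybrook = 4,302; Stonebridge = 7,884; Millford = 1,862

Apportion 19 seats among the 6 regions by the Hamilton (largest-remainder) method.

Oakdale 6; Rivermont 1; Pinehurst 6; Claybrook 2; Stonebridge 3; Millford 1

The standard divisor is 43474/19 ≈ 2288.105.
Standard quotas: Oakdale 6.4656, Rivermont 0.8247, Pinehurst 5.5701, Claybrook 1.8802, Stonebridge 3.4456, Millford 0.8138.
Lower quotas: Oakdale 6, Rivermont 0, Pinehurst 5, Claybrook 1, Stonebridge 3, Millford 0 (sum 15, leaving 4 seats).
Remainders in descending order: Claybrook 0.8802, Rivermont 0.8247, Millford 0.8138, Pinehurst 0.5701, Oakdale 0.4656, Stonebridge 0.4456.
Largest remainders: Claybrook, Rivermont, Millford, Pinehurst receive the extra seats.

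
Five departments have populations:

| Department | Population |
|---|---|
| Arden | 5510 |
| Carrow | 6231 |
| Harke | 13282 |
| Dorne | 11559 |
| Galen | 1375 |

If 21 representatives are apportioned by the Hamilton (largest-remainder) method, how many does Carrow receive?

Total 37957; standard divisor 37957/21 ≈ 1807.476.
Standard quotas: Arden 3.0484, Carrow 3.4473, Harke 7.3484, Dorne 6.3951, Galen 0.7607.
Lower quotas: Arden 3, Carrow 3, Harke 7, Dorne 6, Galen 0 (sum 19, leaving 2 seats).
Remainders in descending order: Galen 0.7607, Carrow 0.4473, Dorne 0.3951, Harke 0.3484, Arden 0.0484.
Largest remainders: Galen, Carrow receive the extra seats.
Carrow receives 4.

4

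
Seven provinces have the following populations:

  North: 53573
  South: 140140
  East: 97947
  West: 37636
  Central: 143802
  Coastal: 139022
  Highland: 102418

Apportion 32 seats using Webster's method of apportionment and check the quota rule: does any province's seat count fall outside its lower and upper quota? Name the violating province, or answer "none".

none

Standard quotas: North 2.399, South 6.276, East 4.386, West 1.685, Central 6.440, Coastal 6.226, Highland 4.587.
Webster allocation: North 2, South 6, East 4, West 2, Central 7, Coastal 6, Highland 5.
Every allocation lies between the lower and upper quota.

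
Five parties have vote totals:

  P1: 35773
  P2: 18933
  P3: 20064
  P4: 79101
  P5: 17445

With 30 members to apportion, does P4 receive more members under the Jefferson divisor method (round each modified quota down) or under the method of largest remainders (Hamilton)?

Jefferson

Jefferson: P1 6, P2 3, P3 3, P4 15, P5 3.
Hamilton: P1 6, P2 3, P3 4, P4 14, P5 3.
P4 gets 15 under Jefferson and 14 under Hamilton.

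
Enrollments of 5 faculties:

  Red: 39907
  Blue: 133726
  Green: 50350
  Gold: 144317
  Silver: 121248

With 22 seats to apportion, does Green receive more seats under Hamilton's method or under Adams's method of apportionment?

Hamilton: Red 2, Blue 6, Green 2, Gold 7, Silver 5.
Adams: Red 2, Blue 6, Green 3, Gold 6, Silver 5.
Green gets 2 under Hamilton and 3 under Adams.

Adams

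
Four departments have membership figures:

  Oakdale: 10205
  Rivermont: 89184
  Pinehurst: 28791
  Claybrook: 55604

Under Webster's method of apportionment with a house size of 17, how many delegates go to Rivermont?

8

Standard divisor 183784/17 ≈ 10810.824; standard quotas: Oakdale 0.944, Rivermont 8.250, Pinehurst 2.663, Claybrook 5.143.
Rounding to the nearest integer gives Oakdale 1, Rivermont 8, Pinehurst 3, Claybrook 5 — total 17, matching the house size, so no adjustment is needed.
Rivermont receives 8.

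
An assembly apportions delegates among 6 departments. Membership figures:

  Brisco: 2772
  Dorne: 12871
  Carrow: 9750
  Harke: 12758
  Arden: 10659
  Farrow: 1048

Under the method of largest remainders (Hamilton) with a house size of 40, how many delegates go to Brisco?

2

The standard divisor is 49858/40 ≈ 1246.45.
Standard quotas: Brisco 2.2239, Dorne 10.3261, Carrow 7.8222, Harke 10.2355, Arden 8.5515, Farrow 0.8408.
Lower quotas: Brisco 2, Dorne 10, Carrow 7, Harke 10, Arden 8, Farrow 0 (sum 37, leaving 3 seats).
Remainders in descending order: Farrow 0.8408, Carrow 0.8222, Arden 0.5515, Dorne 0.3261, Harke 0.2355, Brisco 0.2239.
Largest remainders: Farrow, Carrow, Arden receive the extra seats.
Brisco receives 2.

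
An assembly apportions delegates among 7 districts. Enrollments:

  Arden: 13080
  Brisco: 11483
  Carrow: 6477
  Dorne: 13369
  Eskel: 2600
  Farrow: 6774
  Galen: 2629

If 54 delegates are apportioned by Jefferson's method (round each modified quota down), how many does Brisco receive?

11

Standard divisor 56412/54 ≈ 1044.667; standard quotas: Arden 12.521, Brisco 10.992, Carrow 6.200, Dorne 12.797, Eskel 2.489, Farrow 6.484, Galen 2.517.
Rounding down gives 12, 10, 6, 12, 2, 6, 2 = 50 seats, so the divisor must be adjusted.
With modified divisor 960: modified quotas Arden 13.625, Brisco 11.961, Carrow 6.747, Dorne 13.926, Eskel 2.708, Farrow 7.056, Galen 2.739.
Rounding down: Arden 13, Brisco 11, Carrow 6, Dorne 13, Eskel 2, Farrow 7, Galen 2 (total 54).
Brisco receives 11.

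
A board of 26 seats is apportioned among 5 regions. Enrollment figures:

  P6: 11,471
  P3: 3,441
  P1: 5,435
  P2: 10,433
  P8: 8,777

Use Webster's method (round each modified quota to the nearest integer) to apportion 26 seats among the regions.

Standard divisor 39557/26 ≈ 1521.423; standard quotas: P6 7.540, P3 2.262, P1 3.572, P2 6.857, P8 5.769.
Rounding to the nearest integer gives 8, 2, 4, 7, 6 = 27 seats, so the divisor must be adjusted.
With modified divisor 1540: modified quotas P6 7.449, P3 2.234, P1 3.529, P2 6.775, P8 5.699.
Rounding to the nearest integer: P6 7, P3 2, P1 4, P2 7, P8 6 (total 26).

P6=7; P3=2; P1=4; P2=7; P8=6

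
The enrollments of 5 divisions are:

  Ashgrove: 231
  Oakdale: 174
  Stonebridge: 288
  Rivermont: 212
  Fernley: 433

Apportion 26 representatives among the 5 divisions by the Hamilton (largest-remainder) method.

Ashgrove 5, Oakdale 3, Stonebridge 6, Rivermont 4, Fernley 8

The standard divisor is 1338/26 ≈ 51.462.
Standard quotas: Ashgrove 4.489, Oakdale 3.381, Stonebridge 5.596, Rivermont 4.120, Fernley 8.414.
Lower quotas: Ashgrove 4, Oakdale 3, Stonebridge 5, Rivermont 4, Fernley 8 (sum 24, leaving 2 seats).
Remainders in descending order: Stonebridge 0.596, Ashgrove 0.489, Fernley 0.414, Oakdale 0.381, Rivermont 0.120.
Largest remainders: Stonebridge, Ashgrove receive the extra seats.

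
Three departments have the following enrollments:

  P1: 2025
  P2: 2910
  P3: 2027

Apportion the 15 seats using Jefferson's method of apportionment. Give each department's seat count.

P1=4, P2=7, P3=4

Standard divisor 6962/15 ≈ 464.133; standard quotas: P1 4.363, P2 6.270, P3 4.367.
Rounding down gives 4, 6, 4 = 14 seats, so the divisor must be adjusted.
With modified divisor 410: modified quotas P1 4.939, P2 7.098, P3 4.944.
Rounding down: P1 4, P2 7, P3 4 (total 15).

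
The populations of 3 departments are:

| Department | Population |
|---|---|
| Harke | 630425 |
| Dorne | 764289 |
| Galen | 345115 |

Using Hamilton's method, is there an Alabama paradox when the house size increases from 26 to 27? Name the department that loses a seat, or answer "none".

At 26 seats: Harke 9, Dorne 12, Galen 5.
At 27 seats: Harke 10, Dorne 12, Galen 5.
No department's allocation decreased.

none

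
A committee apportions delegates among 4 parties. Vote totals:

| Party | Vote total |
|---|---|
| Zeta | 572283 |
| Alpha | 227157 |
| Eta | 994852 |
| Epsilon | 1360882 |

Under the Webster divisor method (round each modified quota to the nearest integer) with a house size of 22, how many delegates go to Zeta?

4

Standard divisor 3155174/22 ≈ 143417; standard quotas: Zeta 3.990, Alpha 1.584, Eta 6.937, Epsilon 9.489.
Rounding to the nearest integer gives Zeta 4, Alpha 2, Eta 7, Epsilon 9 — total 22, matching the house size, so no adjustment is needed.
Zeta receives 4.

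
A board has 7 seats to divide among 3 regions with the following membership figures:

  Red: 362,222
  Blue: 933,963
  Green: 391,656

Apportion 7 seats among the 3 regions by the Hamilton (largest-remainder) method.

Red=1, Blue=4, Green=2

The standard divisor is 1687841/7 ≈ 241120.143.
Standard quotas: Red 1.5022, Blue 3.8734, Green 1.6243.
Lower quotas: Red 1, Blue 3, Green 1 (sum 5, leaving 2 seats).
Remainders in descending order: Blue 0.8734, Green 0.6243, Red 0.5022.
Largest remainders: Blue, Green receive the extra seats.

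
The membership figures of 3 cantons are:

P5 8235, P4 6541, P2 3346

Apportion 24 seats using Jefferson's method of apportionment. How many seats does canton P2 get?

4

Standard divisor 18122/24 ≈ 755.083; standard quotas: P5 10.906, P4 8.663, P2 4.431.
Rounding down gives 10, 8, 4 = 22 seats, so the divisor must be adjusted.
With modified divisor 700: modified quotas P5 11.764, P4 9.344, P2 4.780.
Rounding down: P5 11, P4 9, P2 4 (total 24).
P2 receives 4.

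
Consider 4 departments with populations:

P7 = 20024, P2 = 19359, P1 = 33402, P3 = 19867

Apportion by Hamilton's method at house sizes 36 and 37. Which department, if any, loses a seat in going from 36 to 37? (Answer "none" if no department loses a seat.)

At 36 seats: P7 8, P2 7, P1 13, P3 8.
At 37 seats: P7 8, P2 8, P1 13, P3 8.
No department's allocation decreased.

none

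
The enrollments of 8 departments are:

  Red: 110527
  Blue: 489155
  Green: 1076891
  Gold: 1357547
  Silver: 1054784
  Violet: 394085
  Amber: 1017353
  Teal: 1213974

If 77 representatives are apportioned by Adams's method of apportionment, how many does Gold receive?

15

Standard divisor 6714316/77 ≈ 87198.909; standard quotas: Red 1.268, Blue 5.610, Green 12.350, Gold 15.568, Silver 12.096, Violet 4.519, Amber 11.667, Teal 13.922.
Rounding up gives 2, 6, 13, 16, 13, 5, 12, 14 = 81 seats, so the divisor must be adjusted.
With modified divisor 92900: modified quotas Red 1.190, Blue 5.265, Green 11.592, Gold 14.613, Silver 11.354, Violet 4.242, Amber 10.951, Teal 13.068.
Rounding up: Red 2, Blue 6, Green 12, Gold 15, Silver 12, Violet 5, Amber 11, Teal 14 (total 77).
Gold receives 15.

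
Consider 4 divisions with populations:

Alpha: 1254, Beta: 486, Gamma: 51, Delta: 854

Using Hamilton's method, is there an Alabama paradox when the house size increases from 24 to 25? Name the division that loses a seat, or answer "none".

Gamma

At 24 seats: Alpha 11, Beta 4, Gamma 1, Delta 8.
At 25 seats: Alpha 12, Beta 5, Gamma 0, Delta 8.
Gamma drops from 1 to 0.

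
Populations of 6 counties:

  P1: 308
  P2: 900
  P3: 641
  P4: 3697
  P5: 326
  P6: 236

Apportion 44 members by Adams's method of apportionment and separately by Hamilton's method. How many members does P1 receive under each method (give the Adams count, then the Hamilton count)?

3 and 2

Adams: P1 3, P2 6, P3 5, P4 25, P5 3, P6 2.
Hamilton: P1 2, P2 6, P3 5, P4 27, P5 2, P6 2.
P1 gets 3 under Adams and 2 under Hamilton.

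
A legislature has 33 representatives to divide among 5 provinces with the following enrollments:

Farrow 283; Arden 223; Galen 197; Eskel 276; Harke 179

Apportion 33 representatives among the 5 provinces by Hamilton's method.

Farrow 8, Arden 6, Galen 6, Eskel 8, Harke 5

Standard divisor: 1158 ÷ 33 ≈ 35.091.
Standard quotas: Farrow 8.065, Arden 6.355, Galen 5.614, Eskel 7.865, Harke 5.101.
Lower quotas: Farrow 8, Arden 6, Galen 5, Eskel 7, Harke 5 (sum 31, leaving 2 seats).
Remainders in descending order: Eskel 0.865, Galen 0.614, Arden 0.355, Harke 0.101, Farrow 0.065.
The surplus seats go to Eskel, Galen.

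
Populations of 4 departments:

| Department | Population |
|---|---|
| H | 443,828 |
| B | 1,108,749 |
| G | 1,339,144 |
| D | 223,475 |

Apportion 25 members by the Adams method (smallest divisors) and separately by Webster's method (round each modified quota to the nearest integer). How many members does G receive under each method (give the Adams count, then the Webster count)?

Adams: H 4, B 9, G 10, D 2.
Webster: H 3, B 9, G 11, D 2.
G gets 10 under Adams and 11 under Webster.

10 and 11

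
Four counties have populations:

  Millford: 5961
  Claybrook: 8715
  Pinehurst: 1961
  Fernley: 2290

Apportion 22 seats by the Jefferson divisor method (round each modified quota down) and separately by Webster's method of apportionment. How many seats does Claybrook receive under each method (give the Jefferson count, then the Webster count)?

Jefferson: Millford 7, Claybrook 11, Pinehurst 2, Fernley 2.
Webster: Millford 7, Claybrook 10, Pinehurst 2, Fernley 3.
Claybrook gets 11 under Jefferson and 10 under Webster.

11 and 10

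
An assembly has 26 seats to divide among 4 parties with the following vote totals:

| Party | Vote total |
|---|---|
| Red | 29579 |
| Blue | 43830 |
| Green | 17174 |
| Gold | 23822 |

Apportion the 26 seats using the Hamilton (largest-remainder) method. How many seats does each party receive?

Total 114405; standard divisor 114405/26 ≈ 4400.192.
Standard quotas: Red 6.7222, Blue 9.9609, Green 3.9030, Gold 5.4139.
Lower quotas: Red 6, Blue 9, Green 3, Gold 5 (sum 23, leaving 3 seats).
Remainders in descending order: Blue 0.9609, Green 0.9030, Red 0.7222, Gold 0.4139.
The surplus seats go to Blue, Green, Red.

Red: 7, Blue: 10, Green: 4, Gold: 5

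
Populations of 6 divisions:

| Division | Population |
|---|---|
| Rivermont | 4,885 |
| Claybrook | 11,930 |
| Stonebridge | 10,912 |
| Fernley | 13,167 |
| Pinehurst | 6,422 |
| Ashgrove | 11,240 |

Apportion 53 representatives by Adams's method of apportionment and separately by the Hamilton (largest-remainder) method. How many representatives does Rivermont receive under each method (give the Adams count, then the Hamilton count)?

5 and 4

Adams: Rivermont 5, Claybrook 10, Stonebridge 10, Fernley 12, Pinehurst 6, Ashgrove 10.
Hamilton: Rivermont 4, Claybrook 11, Stonebridge 10, Fernley 12, Pinehurst 6, Ashgrove 10.
Rivermont gets 5 under Adams and 4 under Hamilton.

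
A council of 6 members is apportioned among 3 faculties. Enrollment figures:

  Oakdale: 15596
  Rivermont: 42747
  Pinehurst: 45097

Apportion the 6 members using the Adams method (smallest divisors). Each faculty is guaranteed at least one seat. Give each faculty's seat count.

Oakdale=1, Rivermont=2, Pinehurst=3

Standard divisor 103440/6 ≈ 17240; standard quotas: Oakdale 0.905, Rivermont 2.480, Pinehurst 2.616.
Rounding up gives 1, 3, 3 = 7 seats, so the divisor must be adjusted.
With modified divisor 22000: modified quotas Oakdale 0.709, Rivermont 1.943, Pinehurst 2.050.
Rounding up: Oakdale 1, Rivermont 2, Pinehurst 3 (total 6).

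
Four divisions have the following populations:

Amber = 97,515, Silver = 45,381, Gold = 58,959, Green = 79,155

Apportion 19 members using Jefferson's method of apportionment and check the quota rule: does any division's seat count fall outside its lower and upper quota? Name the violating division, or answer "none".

none

Standard quotas: Amber 6.593, Silver 3.068, Gold 3.986, Green 5.352.
Jefferson allocation: Amber 7, Silver 3, Gold 4, Green 5.
Every allocation lies between the lower and upper quota.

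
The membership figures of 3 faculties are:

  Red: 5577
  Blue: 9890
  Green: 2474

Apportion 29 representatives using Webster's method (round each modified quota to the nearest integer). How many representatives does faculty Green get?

4

Standard divisor 17941/29 ≈ 618.655; standard quotas: Red 9.015, Blue 15.986, Green 3.999.
Rounding to the nearest integer gives Red 9, Blue 16, Green 4 — total 29, matching the house size, so no adjustment is needed.
Green receives 4.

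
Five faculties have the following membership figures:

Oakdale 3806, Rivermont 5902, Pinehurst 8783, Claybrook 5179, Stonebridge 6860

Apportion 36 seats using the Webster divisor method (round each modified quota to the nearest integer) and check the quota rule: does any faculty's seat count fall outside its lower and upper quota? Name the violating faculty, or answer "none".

Standard quotas: Oakdale 4.488, Rivermont 6.959, Pinehurst 10.357, Claybrook 6.107, Stonebridge 8.089.
Webster allocation: Oakdale 5, Rivermont 7, Pinehurst 10, Claybrook 6, Stonebridge 8.
Every allocation lies between the lower and upper quota.

none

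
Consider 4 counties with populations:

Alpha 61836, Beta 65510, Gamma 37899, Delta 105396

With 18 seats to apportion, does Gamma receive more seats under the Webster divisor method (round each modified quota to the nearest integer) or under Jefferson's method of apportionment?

Webster: Alpha 4, Beta 4, Gamma 3, Delta 7.
Jefferson: Alpha 4, Beta 4, Gamma 2, Delta 8.
Gamma gets 3 under Webster and 2 under Jefferson.

Webster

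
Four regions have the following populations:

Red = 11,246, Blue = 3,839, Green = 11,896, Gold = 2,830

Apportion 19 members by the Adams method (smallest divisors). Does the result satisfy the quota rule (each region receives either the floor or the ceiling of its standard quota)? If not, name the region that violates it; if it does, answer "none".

Standard quotas: Red 7.168, Blue 2.447, Green 7.582, Gold 1.804.
Adams allocation: Red 7, Blue 3, Green 7, Gold 2.
Every allocation lies between the lower and upper quota.

none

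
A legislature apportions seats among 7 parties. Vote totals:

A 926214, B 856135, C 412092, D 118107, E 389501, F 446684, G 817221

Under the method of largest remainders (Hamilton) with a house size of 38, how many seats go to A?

The standard divisor is 3965954/38 ≈ 104367.211.
Standard quotas: A 8.8746, B 8.2031, C 3.9485, D 1.1316, E 3.7320, F 4.2799, G 7.8302.
Lower quotas: A 8, B 8, C 3, D 1, E 3, F 4, G 7 (sum 34, leaving 4 seats).
Remainders in descending order: C 0.9485, A 0.8746, G 0.8302, E 0.7320, F 0.2799, B 0.2031, D 0.1316.
Largest remainders: C, A, G, E receive the extra seats.
A receives 9.

9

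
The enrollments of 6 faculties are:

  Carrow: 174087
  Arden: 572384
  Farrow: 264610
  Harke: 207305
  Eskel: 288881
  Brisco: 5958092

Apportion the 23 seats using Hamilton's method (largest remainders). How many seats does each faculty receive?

Total 7465359; standard divisor 7465359/23 ≈ 324580.826.
Standard quotas: Carrow 0.5363, Arden 1.7635, Farrow 0.8152, Harke 0.6387, Eskel 0.8900, Brisco 18.3563.
Lower quotas: Carrow 0, Arden 1, Farrow 0, Harke 0, Eskel 0, Brisco 18 (sum 19, leaving 4 seats).
Remainders in descending order: Eskel 0.8900, Farrow 0.8152, Arden 0.7635, Harke 0.6387, Carrow 0.5363, Brisco 0.3563.
The surplus seats go to Eskel, Farrow, Arden, Harke.

Carrow: 0, Arden: 2, Farrow: 1, Harke: 1, Eskel: 1, Brisco: 18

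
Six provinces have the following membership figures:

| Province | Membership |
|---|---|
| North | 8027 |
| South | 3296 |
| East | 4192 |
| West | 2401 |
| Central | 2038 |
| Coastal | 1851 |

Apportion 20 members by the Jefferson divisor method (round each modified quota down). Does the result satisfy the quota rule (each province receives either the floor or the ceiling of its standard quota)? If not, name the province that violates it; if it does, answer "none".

Standard quotas: North 7.363, South 3.023, East 3.845, West 2.202, Central 1.869, Coastal 1.698.
Jefferson allocation: North 8, South 3, East 4, West 2, Central 2, Coastal 1.
Every allocation lies between the lower and upper quota.

none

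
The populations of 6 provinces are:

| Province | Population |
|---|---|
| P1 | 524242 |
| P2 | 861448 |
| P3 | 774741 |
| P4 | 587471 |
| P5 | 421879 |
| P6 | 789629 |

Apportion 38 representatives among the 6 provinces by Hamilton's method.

P1 5, P2 8, P3 7, P4 6, P5 4, P6 8

Total 3959410; standard divisor 3959410/38 = 104195.
Standard quotas: P1 5.0314, P2 8.2677, P3 7.4355, P4 5.6382, P5 4.0489, P6 7.5784.
Lower quotas: P1 5, P2 8, P3 7, P4 5, P5 4, P6 7 (sum 36, leaving 2 seats).
Remainders in descending order: P4 0.6382, P6 0.5784, P3 0.4355, P2 0.2677, P5 0.0489, P1 0.0314.
Largest remainders: P4, P6 receive the extra seats.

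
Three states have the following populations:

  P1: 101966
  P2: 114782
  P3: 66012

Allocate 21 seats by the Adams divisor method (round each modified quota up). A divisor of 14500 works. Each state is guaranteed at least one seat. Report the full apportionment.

With modified divisor 14500: modified quotas P1 7.032, P2 7.916, P3 4.553.
Rounding up: P1 8, P2 8, P3 5 (total 21).

P1 8, P2 8, P3 5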